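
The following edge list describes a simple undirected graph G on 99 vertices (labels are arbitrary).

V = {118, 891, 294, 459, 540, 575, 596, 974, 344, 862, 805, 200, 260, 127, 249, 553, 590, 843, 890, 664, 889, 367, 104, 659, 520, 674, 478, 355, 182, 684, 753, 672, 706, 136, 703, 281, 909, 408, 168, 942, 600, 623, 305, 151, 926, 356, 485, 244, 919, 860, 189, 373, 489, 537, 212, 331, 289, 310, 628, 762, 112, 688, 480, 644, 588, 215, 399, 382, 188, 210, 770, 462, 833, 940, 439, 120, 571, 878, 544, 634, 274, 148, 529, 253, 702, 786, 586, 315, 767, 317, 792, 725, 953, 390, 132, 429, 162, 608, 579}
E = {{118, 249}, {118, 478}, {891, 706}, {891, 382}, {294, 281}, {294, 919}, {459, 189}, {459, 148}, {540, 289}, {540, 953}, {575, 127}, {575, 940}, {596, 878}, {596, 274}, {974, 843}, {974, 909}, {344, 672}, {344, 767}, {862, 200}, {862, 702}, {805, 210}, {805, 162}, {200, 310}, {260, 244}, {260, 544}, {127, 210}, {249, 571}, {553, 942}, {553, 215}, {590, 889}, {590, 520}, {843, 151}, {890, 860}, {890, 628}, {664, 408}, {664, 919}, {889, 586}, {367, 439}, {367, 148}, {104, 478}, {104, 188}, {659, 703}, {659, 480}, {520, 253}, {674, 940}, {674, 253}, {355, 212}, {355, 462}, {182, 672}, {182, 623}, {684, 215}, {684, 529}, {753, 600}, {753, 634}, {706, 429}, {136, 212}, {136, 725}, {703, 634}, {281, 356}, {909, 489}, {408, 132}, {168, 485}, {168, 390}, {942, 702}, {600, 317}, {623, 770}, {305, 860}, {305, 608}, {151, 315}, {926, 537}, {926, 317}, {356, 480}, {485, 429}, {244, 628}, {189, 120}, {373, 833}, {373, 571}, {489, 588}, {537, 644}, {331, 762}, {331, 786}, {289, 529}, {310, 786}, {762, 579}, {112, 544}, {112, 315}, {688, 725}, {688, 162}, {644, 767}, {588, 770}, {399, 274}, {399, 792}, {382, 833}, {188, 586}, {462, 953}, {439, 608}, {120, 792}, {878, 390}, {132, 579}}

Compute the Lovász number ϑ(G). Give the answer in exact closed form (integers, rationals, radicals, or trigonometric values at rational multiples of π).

N(725) = {136, 688}, |N(725)| = 2.
deg(462) = 2; N(462) = {355, 953}.
N(151) = {843, 315}, |N(151)| = 2.
deg(805) = 2; N(805) = {210, 162}.
2-regular, N=99; connected 2-regular on 99 ⇒ C_{99}.
The 50 distinct eigenvalues: [2.0, 1.996, 1.984, 1.964, 1.936, 1.9, 1.857, 1.806, 1.748, 1.683, 1.611, 1.532, 1.447, 1.357, 1.261, 1.16, 1.054, 0.945, 0.831, 0.714, 0.594, 0.472, 0.347, 0.222, 0.095, -0.032, -0.158, -0.285, -0.41, -0.533, -0.654, -0.773, -0.888, -1.0, -1.108, -1.211, -1.31, -1.403, -1.491, -1.572, -1.647, -1.716, -1.778, -1.832, -1.879, -1.919, -1.951, -1.975, -1.991, -1.999].
With N=99: ϑ(G) = 99·(-(-1)*2*cos(pi/99))/(2−(-2*cos(pi/99))) = 99*cos(pi/99)/(cos(pi/99) + 1).
Numerically 49.4875363.
Lovász sandwich 49 ≤ 99*cos(pi/99)/(cos(pi/99) + 1) ≤ 50: both strict.

99*cos(pi/99)/(cos(pi/99) + 1)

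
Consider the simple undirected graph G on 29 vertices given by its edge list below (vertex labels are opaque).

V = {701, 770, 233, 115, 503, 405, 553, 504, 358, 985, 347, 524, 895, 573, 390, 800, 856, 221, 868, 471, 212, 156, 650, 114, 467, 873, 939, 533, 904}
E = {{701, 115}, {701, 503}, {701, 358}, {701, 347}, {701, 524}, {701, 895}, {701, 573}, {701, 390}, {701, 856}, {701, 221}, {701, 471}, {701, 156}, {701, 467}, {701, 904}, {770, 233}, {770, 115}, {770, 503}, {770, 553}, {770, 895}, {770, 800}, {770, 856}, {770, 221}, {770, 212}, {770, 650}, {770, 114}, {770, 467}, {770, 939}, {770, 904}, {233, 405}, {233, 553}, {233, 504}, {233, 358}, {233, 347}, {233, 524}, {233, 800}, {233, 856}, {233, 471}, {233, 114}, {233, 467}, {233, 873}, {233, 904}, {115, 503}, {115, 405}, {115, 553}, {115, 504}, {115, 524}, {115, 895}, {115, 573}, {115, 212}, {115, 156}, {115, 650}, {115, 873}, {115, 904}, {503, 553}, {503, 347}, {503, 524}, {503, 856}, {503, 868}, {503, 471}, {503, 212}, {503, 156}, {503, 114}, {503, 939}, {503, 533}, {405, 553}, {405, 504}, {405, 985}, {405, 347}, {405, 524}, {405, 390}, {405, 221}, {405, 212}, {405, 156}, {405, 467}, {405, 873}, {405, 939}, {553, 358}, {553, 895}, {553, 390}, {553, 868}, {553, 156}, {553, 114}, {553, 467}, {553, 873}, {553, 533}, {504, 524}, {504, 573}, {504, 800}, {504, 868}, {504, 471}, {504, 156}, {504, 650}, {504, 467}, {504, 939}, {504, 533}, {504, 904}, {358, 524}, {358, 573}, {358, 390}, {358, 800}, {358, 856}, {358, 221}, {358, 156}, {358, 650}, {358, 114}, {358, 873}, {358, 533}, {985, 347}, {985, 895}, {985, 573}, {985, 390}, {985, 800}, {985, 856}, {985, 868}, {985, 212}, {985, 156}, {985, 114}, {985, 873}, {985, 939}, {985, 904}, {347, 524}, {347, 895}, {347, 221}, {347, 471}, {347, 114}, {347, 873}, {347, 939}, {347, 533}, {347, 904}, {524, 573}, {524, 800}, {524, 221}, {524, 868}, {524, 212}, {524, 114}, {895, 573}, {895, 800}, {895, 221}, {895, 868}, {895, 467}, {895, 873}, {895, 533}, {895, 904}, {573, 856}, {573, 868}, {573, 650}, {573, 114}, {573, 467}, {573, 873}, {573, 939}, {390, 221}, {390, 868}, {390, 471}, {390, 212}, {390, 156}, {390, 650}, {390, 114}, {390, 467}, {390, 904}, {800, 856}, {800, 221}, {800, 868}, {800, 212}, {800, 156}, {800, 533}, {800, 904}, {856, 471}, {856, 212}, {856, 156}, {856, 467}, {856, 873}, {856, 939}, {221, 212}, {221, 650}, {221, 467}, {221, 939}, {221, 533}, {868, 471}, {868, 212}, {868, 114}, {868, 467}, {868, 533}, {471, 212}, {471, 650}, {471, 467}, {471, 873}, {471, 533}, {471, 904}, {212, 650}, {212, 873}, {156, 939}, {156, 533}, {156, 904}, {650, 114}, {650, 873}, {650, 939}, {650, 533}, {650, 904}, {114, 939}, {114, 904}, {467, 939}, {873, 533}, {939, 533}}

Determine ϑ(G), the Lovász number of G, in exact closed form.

N(800) = {770, 233, 504, 358, 985, 524, 895, 856, 221, 868, 212, 156, 533, 904}, |N(800)| = 14.
deg(347) = 14; N(347) = {701, 233, 503, 405, 985, 524, 895, 221, 471, 114, 873, 939, 533, 904}.
deg(471) = 14; N(471) = {701, 233, 503, 504, 347, 390, 856, 868, 212, 650, 467, 873, 533, 904}.
N(868) = {503, 553, 504, 985, 524, 895, 573, 390, 800, 471, 212, 114, 467, 533}, |N(868)| = 14.
Every vertex has degree 14 (N=29); strongly regular (29,14,6,7).
The 3 distinct eigenvalues: [14.0, 2.192582, -3.192582].
−29·(-sqrt(29)/2 - 1/2) / ((14)−(-sqrt(29)/2 - 1/2)) = sqrt(29) = ϑ(G).
≈ 5.38516481 (to 8 d.p.).

sqrt(29)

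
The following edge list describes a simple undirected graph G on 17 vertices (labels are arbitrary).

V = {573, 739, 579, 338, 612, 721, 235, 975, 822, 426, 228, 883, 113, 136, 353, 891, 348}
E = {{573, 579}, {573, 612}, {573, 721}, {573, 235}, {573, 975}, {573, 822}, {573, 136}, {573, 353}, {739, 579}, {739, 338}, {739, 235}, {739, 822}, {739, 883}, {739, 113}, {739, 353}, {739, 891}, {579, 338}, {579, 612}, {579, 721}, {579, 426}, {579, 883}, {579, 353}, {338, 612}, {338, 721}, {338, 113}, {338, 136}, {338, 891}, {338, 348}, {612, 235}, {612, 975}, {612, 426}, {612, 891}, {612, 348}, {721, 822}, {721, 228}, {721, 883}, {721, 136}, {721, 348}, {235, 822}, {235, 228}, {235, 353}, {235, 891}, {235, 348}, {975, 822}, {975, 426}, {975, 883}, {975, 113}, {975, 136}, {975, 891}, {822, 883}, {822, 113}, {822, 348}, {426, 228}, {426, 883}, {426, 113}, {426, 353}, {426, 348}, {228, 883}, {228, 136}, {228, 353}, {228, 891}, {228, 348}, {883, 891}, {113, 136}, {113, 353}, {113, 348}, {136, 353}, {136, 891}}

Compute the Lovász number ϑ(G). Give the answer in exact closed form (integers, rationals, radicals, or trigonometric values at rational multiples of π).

sqrt(17)

N(353) = {573, 739, 579, 235, 426, 228, 113, 136}, |N(353)| = 8.
Vertex 113 has 8 neighbors: 739, 338, 975, 822, 426, 136, 353, 348.
Vertex 338 has 8 neighbors: 739, 579, 612, 721, 113, 136, 891, 348.
deg(612) = 8; N(612) = {573, 579, 338, 235, 975, 426, 891, 348}.
17-vertex 8-regular graph: SR(17,8,3,4) — a Paley graph.
A has 3 distinct eigenvalues ≈ [8.0, 1.56155, -2.56155].
Lovász (edge-transitive): ϑ = −17·(-sqrt(17)/2 - 1/2)/((8)−(-sqrt(17)/2 - 1/2)) = sqrt(17).
Numerically 4.1231056.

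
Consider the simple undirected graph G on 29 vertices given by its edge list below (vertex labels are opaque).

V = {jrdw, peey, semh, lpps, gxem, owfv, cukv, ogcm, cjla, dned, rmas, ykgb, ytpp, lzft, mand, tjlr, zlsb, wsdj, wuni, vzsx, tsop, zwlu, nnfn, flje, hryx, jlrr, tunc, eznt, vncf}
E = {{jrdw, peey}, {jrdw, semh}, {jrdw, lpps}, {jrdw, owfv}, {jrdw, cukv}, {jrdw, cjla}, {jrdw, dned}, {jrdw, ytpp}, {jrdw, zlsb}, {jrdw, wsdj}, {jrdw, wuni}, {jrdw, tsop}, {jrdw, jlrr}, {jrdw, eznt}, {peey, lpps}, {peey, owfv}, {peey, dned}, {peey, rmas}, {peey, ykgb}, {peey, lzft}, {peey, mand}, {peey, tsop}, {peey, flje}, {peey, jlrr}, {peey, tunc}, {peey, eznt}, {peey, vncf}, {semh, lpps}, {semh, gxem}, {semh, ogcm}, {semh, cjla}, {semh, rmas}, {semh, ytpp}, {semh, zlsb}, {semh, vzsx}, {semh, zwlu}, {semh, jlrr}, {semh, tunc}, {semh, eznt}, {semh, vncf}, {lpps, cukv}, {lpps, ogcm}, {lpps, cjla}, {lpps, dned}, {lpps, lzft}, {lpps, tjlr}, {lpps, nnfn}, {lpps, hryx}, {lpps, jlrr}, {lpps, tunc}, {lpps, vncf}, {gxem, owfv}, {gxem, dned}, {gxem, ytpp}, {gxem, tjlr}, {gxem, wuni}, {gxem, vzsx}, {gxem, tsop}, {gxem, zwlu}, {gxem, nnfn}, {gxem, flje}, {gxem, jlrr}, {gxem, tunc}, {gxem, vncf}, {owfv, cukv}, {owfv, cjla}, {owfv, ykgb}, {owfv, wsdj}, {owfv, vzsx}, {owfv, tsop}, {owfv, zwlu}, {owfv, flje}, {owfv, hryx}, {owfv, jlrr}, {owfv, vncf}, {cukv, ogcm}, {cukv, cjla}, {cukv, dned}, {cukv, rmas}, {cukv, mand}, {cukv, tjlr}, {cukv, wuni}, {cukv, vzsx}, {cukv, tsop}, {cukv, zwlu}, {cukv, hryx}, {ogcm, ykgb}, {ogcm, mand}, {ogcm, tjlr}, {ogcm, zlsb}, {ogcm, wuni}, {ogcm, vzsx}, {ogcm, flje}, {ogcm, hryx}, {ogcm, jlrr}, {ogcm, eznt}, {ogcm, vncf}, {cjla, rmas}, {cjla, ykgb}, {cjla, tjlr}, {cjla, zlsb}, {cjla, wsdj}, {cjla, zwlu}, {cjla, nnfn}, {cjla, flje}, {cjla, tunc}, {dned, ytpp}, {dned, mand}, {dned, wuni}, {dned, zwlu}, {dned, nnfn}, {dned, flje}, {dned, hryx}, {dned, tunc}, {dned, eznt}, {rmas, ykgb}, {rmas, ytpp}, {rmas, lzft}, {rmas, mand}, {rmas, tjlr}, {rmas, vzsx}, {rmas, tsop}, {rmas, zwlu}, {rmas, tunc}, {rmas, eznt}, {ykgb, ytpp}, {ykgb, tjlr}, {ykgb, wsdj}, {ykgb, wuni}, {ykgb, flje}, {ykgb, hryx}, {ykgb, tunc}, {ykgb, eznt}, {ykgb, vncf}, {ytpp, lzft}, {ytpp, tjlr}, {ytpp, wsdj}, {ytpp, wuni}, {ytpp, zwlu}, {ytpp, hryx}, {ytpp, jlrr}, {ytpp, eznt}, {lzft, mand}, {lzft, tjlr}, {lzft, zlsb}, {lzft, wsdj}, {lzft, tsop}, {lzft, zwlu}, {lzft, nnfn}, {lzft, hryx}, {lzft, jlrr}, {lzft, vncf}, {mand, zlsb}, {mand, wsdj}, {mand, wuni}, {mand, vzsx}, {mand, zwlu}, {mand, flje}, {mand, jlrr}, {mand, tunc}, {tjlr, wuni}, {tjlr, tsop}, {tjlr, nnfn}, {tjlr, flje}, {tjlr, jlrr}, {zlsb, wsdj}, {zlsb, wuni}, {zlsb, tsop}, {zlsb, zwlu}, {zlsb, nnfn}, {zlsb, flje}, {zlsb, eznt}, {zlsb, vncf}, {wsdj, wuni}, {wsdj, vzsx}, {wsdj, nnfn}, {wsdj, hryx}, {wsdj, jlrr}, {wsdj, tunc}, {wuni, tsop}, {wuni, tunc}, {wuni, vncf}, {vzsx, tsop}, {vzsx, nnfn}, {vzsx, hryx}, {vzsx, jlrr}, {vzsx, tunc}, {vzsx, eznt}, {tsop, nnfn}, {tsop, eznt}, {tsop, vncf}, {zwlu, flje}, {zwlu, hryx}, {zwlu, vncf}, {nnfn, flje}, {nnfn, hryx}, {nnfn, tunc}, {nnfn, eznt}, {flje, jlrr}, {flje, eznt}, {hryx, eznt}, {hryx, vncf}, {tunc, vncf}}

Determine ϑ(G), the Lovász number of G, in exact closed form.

Vertex tunc has 14 neighbors: peey, semh, lpps, gxem, cjla, dned, rmas, ykgb, mand, wsdj, wuni, vzsx, nnfn, vncf.
N(zlsb) = {jrdw, semh, ogcm, cjla, lzft, mand, wsdj, wuni, tsop, zwlu, nnfn, flje, eznt, vncf}, |N(zlsb)| = 14.
deg(lzft) = 14; N(lzft) = {peey, lpps, rmas, ytpp, mand, tjlr, zlsb, wsdj, tsop, zwlu, nnfn, hryx, jlrr, vncf}.
N(cukv) = {jrdw, lpps, owfv, ogcm, cjla, dned, rmas, mand, tjlr, wuni, vzsx, tsop, zwlu, hryx}, |N(cukv)| = 14.
14-regular, N=29; Paley(29): SR with (k,λ,μ)=(14,6,7).
The 3 distinct eigenvalues: [14.0, 2.192582, -3.192582].
With N=29: ϑ(G) = 29·(-(-sqrt(29)/2 - 1/2))/(14−(-sqrt(29)/2 - 1/2)) = sqrt(29).
ϑ(G) ≈ 5.38516481.

sqrt(29)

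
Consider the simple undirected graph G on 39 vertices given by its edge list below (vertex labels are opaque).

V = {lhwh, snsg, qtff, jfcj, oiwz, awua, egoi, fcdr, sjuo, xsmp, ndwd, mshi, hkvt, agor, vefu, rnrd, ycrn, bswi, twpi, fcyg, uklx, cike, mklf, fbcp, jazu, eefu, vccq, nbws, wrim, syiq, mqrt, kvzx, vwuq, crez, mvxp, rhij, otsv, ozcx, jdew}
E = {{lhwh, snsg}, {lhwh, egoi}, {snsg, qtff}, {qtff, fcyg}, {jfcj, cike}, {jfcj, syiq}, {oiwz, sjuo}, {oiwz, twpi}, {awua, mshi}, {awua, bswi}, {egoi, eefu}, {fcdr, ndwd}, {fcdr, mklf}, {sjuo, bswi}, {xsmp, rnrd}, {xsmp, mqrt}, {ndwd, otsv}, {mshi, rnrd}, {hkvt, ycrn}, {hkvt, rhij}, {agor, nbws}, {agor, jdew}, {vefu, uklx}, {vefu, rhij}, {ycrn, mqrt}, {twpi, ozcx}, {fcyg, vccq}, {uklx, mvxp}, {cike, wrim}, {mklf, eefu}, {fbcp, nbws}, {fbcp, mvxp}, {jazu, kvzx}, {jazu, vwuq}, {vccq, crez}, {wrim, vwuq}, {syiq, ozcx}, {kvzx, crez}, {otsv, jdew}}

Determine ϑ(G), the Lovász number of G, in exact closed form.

39*cos(pi/39)/(cos(pi/39) + 1)

N(oiwz) = {sjuo, twpi}, |N(oiwz)| = 2.
N(jfcj) = {cike, syiq}, |N(jfcj)| = 2.
N(xsmp) = {rnrd, mqrt}, |N(xsmp)| = 2.
Vertex vccq has 2 neighbors: fcyg, crez.
Regular of degree 2 on 39 vertices: the odd cycle C_{39}.
Distinct eigenvalues (to 3 d.p.): [2.0, 1.974, 1.897, 1.771, 1.599, 1.385, 1.136, 0.857, 0.556, 0.241, -0.081, -0.4, -0.709, -1.0, -1.265, -1.497, -1.69, -1.84, -1.942, -1.994].
Lovász: ϑ = −39(-2*cos(pi/39))/(2+-(-1)*2*cos(pi/39)) = 39*cos(pi/39)/(cos(pi/39) + 1).
= 19.468332… (decimal).
α=19, χ(Ḡ)=20; ϑ=39*cos(pi/39)/(cos(pi/39) + 1) lies between (both strict).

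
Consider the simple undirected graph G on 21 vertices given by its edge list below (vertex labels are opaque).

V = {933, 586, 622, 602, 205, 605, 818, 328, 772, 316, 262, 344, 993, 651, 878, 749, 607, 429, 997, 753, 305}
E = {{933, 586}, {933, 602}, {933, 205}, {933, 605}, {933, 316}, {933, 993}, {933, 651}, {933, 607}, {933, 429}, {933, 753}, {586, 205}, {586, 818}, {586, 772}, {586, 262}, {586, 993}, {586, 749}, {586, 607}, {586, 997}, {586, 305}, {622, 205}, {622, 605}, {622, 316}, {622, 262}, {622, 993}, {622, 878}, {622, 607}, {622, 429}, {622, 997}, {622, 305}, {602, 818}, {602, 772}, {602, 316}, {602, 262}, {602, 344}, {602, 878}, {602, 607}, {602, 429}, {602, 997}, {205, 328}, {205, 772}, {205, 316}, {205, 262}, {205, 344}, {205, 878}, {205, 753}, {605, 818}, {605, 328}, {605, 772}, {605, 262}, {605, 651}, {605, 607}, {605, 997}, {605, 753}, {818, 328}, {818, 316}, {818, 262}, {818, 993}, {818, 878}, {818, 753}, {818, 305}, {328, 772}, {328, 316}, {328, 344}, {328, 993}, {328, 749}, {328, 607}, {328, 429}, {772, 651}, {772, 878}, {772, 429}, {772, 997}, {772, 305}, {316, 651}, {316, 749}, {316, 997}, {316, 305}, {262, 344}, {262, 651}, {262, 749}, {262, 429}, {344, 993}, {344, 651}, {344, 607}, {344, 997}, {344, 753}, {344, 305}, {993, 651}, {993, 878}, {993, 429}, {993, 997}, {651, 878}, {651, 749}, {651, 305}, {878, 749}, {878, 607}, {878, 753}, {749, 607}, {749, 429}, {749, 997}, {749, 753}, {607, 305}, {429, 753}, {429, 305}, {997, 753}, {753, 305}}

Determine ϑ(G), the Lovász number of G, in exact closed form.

Vertex 772 has 10 neighbors: 586, 602, 205, 605, 328, 651, 878, 429, 997, 305.
Vertex 749 has 10 neighbors: 586, 328, 316, 262, 651, 878, 607, 429, 997, 753.
deg(993) = 10; N(993) = {933, 586, 622, 818, 328, 344, 651, 878, 429, 997}.
N(622) = {205, 605, 316, 262, 993, 878, 607, 429, 997, 305}, |N(622)| = 10.
10-regular, N=21; Kneser K(7,2) on C(7,2)=21 vertices.
The 3 distinct eigenvalues: [10.0, 1.0, -4.0].
With N=21: ϑ(G) = 21·(-1*(-4))/(10−(-4)) = 6.
= 6.0000000… (decimal).

6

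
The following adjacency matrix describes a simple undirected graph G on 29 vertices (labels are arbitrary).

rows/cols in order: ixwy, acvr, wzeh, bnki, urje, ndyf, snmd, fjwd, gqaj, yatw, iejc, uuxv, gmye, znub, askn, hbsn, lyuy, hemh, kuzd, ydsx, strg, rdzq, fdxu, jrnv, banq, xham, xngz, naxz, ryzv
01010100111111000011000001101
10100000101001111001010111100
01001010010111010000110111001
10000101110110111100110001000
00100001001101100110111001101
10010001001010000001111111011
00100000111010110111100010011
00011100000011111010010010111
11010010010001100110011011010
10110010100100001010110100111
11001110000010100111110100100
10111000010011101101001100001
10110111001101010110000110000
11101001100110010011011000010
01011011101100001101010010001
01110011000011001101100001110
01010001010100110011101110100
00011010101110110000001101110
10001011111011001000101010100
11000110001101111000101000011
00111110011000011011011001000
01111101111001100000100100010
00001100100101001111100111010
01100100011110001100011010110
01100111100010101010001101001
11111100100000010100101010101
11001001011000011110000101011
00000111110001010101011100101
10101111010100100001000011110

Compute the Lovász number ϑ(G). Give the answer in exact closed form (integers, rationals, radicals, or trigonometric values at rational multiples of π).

sqrt(29)

N(znub) = {ixwy, acvr, wzeh, urje, fjwd, gqaj, uuxv, gmye, hbsn, kuzd, ydsx, rdzq, fdxu, naxz}, |N(znub)| = 14.
Vertex ixwy has 14 neighbors: acvr, bnki, ndyf, gqaj, yatw, iejc, uuxv, gmye, znub, kuzd, ydsx, xham, xngz, ryzv.
deg(gqaj) = 14; N(gqaj) = {ixwy, acvr, bnki, snmd, yatw, znub, askn, hemh, kuzd, rdzq, fdxu, banq, xham, naxz}.
N(fjwd) = {bnki, urje, ndyf, gmye, znub, askn, hbsn, lyuy, kuzd, rdzq, banq, xngz, naxz, ryzv}, |N(fjwd)| = 14.
Regular of degree 14 on 29 vertices: Paley(29): SR with (k,λ,μ)=(14,6,7).
A has 3 distinct eigenvalues ≈ [14.0, 2.1926, -3.1926].
λ_max=14, λ_min=-sqrt(29)/2 - 1/2; ϑ = −29·λ_min/(λ_max−λ_min) = sqrt(29).
≈ 5.3852 (to 4 d.p.).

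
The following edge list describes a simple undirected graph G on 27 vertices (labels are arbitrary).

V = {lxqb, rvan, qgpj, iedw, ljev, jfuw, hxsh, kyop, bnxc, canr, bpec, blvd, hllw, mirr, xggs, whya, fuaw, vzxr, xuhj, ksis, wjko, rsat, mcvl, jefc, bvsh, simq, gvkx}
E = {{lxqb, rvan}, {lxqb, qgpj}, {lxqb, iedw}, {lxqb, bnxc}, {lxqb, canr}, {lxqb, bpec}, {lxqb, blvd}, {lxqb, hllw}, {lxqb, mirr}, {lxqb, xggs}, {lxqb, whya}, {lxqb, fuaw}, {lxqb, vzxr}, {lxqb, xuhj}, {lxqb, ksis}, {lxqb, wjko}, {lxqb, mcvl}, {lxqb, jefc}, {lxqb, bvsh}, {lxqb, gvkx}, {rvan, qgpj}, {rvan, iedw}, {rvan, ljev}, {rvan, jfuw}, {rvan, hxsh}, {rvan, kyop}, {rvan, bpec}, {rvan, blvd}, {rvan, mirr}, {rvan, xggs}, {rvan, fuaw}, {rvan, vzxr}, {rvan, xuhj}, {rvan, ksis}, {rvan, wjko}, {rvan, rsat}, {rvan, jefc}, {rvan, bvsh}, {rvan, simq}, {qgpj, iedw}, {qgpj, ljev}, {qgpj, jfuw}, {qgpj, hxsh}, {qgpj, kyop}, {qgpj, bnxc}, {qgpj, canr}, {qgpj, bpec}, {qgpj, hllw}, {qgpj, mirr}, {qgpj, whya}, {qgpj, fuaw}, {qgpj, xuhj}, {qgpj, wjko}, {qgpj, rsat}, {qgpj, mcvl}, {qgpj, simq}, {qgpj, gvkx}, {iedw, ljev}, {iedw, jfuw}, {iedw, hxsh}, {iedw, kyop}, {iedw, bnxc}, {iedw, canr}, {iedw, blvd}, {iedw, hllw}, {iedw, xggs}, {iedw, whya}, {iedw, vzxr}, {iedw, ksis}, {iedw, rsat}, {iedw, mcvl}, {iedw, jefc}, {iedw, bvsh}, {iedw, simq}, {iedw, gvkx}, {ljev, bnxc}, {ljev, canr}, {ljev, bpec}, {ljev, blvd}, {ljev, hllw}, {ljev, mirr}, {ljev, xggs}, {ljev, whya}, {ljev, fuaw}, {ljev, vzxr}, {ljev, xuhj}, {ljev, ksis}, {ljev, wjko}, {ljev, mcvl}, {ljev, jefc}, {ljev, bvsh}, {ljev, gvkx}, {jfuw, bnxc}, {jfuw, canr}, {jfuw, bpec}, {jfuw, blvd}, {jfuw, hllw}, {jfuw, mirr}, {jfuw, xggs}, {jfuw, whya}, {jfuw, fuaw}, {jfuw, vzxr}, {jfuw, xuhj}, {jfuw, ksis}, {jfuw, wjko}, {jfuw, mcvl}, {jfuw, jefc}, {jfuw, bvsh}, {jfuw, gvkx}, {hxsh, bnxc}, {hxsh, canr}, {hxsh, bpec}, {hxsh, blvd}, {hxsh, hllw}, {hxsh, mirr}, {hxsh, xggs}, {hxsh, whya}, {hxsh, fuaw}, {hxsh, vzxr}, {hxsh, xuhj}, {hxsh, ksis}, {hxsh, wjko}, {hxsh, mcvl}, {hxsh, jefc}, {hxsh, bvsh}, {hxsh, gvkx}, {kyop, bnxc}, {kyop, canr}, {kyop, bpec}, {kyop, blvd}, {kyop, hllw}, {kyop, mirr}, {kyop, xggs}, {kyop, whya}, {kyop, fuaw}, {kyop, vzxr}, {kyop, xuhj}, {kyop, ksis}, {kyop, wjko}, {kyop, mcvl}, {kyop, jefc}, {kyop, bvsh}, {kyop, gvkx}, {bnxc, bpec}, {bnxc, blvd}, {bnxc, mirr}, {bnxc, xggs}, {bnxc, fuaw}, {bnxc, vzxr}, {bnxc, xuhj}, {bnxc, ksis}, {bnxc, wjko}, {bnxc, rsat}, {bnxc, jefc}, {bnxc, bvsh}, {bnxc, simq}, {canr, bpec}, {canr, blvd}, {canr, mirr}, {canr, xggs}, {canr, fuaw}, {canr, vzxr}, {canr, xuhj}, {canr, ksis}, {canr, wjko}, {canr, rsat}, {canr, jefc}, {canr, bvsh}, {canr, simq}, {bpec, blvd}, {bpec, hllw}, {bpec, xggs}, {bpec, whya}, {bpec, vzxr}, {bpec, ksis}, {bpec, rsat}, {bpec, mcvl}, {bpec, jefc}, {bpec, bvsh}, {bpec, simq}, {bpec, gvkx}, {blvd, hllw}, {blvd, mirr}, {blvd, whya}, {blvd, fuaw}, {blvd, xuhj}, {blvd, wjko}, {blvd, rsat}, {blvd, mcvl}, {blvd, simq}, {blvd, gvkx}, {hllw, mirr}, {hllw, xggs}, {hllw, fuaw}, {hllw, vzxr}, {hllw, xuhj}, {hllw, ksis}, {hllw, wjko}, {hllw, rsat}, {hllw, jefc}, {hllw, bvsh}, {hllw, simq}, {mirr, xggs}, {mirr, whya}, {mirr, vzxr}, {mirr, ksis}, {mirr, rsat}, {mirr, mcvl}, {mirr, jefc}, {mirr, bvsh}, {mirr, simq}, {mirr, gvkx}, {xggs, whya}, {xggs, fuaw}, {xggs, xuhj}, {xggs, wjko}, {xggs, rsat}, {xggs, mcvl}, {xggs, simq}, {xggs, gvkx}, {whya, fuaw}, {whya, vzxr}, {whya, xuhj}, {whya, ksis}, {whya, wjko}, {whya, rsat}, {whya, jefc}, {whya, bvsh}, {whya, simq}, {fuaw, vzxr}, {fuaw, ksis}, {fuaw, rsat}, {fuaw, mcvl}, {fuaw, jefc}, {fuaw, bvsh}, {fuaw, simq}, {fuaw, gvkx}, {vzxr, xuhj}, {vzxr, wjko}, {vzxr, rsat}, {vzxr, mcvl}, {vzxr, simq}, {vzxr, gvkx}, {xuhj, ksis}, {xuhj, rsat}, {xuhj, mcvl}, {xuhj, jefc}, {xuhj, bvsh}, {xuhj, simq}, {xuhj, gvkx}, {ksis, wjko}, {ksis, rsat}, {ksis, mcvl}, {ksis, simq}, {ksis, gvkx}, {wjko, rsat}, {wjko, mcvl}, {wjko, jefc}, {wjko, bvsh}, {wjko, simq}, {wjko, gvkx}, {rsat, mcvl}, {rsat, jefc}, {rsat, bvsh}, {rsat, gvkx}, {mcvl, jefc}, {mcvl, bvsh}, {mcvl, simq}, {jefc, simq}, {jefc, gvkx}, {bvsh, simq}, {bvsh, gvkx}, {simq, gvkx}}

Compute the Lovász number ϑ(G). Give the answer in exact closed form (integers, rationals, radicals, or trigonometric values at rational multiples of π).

7

deg(bpec) = 21; N(bpec) = {lxqb, rvan, qgpj, ljev, jfuw, hxsh, kyop, bnxc, canr, blvd, hllw, xggs, whya, vzxr, ksis, rsat, mcvl, jefc, bvsh, simq, gvkx}.
N(kyop) = {rvan, qgpj, iedw, bnxc, canr, bpec, blvd, hllw, mirr, xggs, whya, fuaw, vzxr, xuhj, ksis, wjko, mcvl, jefc, bvsh, gvkx}, |N(kyop)| = 20.
N(jfuw) = {rvan, qgpj, iedw, bnxc, canr, bpec, blvd, hllw, mirr, xggs, whya, fuaw, vzxr, xuhj, ksis, wjko, mcvl, jefc, bvsh, gvkx}, |N(jfuw)| = 20.
Vertex hllw has 20 neighbors: lxqb, qgpj, iedw, ljev, jfuw, hxsh, kyop, bpec, blvd, mirr, xggs, fuaw, vzxr, xuhj, ksis, wjko, rsat, jefc, bvsh, simq.
K_{7,7,7,6} (perfect); ϑ(G) = α(G) = max{7,7,7,6} = 7.
= 7.00000000… (decimal).
Sandwich: α(G)=7 ≤ ϑ(G)=7 ≤ χ(Ḡ)=7 (collapsed).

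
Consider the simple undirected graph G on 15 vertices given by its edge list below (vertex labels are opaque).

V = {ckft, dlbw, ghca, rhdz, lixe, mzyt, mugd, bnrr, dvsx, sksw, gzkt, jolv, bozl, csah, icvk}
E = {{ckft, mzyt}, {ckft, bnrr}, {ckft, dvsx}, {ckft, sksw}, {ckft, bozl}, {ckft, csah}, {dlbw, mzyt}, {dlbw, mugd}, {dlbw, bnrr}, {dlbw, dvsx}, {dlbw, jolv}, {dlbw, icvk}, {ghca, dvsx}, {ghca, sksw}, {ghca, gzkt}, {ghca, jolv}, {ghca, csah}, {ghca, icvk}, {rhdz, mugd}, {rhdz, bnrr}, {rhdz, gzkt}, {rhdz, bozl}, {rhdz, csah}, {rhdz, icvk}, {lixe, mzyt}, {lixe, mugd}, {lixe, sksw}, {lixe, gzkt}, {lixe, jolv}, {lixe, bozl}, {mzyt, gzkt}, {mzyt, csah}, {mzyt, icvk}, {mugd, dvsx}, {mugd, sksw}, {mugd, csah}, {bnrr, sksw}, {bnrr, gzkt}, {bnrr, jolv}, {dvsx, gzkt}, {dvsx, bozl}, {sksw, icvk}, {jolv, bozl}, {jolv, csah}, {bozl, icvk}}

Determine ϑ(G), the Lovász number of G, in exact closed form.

5

N(bnrr) = {ckft, dlbw, rhdz, sksw, gzkt, jolv}, |N(bnrr)| = 6.
deg(rhdz) = 6; N(rhdz) = {mugd, bnrr, gzkt, bozl, csah, icvk}.
deg(jolv) = 6; N(jolv) = {dlbw, ghca, lixe, bnrr, bozl, csah}.
N(dvsx) = {ckft, dlbw, ghca, mugd, gzkt, bozl}, |N(dvsx)| = 6.
deg(v) = 6 for all v (|V|=15); Kneser-type, 2-subsets of [6].
A has 3 distinct eigenvalues ≈ [6.0, 1.0, -3.0].
Lovász: ϑ = −15(-3)/(6+-1*(-3)) = 5.
ϑ(G) ≈ 5.00000.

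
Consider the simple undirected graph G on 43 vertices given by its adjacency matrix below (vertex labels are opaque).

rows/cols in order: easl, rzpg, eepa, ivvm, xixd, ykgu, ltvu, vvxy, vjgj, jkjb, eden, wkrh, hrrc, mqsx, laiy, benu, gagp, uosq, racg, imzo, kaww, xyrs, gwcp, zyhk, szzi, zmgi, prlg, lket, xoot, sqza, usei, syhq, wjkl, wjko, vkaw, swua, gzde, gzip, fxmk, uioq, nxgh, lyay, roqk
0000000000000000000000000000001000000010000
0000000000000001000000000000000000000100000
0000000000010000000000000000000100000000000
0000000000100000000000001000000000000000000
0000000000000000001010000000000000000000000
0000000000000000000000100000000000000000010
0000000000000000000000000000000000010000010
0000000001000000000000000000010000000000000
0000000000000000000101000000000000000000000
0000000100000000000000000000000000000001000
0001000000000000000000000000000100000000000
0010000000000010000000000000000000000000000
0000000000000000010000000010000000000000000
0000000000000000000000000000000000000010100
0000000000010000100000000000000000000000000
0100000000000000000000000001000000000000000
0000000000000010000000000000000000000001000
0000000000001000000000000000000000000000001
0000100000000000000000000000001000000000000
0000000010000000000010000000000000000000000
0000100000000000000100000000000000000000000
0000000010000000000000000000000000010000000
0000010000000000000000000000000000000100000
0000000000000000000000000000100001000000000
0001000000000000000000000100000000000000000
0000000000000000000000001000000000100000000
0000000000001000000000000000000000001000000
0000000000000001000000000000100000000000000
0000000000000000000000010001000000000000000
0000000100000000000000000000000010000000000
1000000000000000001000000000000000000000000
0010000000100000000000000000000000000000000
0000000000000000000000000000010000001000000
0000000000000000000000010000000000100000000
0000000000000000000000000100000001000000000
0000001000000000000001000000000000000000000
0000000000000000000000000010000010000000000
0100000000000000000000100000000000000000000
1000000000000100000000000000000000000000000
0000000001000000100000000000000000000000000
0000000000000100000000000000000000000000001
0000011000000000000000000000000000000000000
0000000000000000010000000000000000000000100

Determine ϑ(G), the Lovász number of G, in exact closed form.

43*cos(pi/43)/(cos(pi/43) + 1)

Vertex swua has 2 neighbors: ltvu, xyrs.
Vertex eden has 2 neighbors: ivvm, syhq.
deg(szzi) = 2; N(szzi) = {ivvm, zmgi}.
deg(roqk) = 2; N(roqk) = {uosq, nxgh}.
deg(v) = 2 for all v (|V|=43); a single 43-cycle (edge-transitive).
Distinct eigenvalues (to 3 d.p.): [2.0, 1.979, 1.915, 1.811, 1.668, 1.49, 1.279, 1.042, 0.782, 0.506, 0.219, -0.073, -0.363, -0.646, -0.914, -1.164, -1.388, -1.583, -1.744, -1.868, -1.952, -1.995].
ϑ = −N·λ_min/(λ_max−λ_min) = −43·(-2*cos(pi/43))/(2−(-2*cos(pi/43))) = 43*cos(pi/43)/(cos(pi/43) + 1).
Numerically 21.47128.
Check 21 ≤ 43*cos(pi/43)/(cos(pi/43) + 1) ≤ 22: both strict.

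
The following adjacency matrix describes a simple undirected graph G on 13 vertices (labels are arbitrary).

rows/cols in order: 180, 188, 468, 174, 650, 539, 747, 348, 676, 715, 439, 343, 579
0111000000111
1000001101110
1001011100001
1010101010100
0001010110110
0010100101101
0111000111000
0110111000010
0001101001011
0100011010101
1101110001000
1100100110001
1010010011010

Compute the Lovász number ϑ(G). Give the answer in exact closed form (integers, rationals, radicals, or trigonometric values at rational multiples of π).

Vertex 676 has 6 neighbors: 174, 650, 747, 715, 343, 579.
Vertex 348 has 6 neighbors: 188, 468, 650, 539, 747, 343.
Vertex 343 has 6 neighbors: 180, 188, 650, 348, 676, 579.
deg(468) = 6; N(468) = {180, 174, 539, 747, 348, 579}.
Every vertex has degree 6 (N=13); SR(13,6,2,3) — a Paley graph.
A has 3 distinct eigenvalues ≈ [6.0, 1.30278, -2.30278].
λ_max=6, λ_min=-sqrt(13)/2 - 1/2; ϑ = −13·λ_min/(λ_max−λ_min) = sqrt(13).
= 3.60555128… (decimal).

sqrt(13)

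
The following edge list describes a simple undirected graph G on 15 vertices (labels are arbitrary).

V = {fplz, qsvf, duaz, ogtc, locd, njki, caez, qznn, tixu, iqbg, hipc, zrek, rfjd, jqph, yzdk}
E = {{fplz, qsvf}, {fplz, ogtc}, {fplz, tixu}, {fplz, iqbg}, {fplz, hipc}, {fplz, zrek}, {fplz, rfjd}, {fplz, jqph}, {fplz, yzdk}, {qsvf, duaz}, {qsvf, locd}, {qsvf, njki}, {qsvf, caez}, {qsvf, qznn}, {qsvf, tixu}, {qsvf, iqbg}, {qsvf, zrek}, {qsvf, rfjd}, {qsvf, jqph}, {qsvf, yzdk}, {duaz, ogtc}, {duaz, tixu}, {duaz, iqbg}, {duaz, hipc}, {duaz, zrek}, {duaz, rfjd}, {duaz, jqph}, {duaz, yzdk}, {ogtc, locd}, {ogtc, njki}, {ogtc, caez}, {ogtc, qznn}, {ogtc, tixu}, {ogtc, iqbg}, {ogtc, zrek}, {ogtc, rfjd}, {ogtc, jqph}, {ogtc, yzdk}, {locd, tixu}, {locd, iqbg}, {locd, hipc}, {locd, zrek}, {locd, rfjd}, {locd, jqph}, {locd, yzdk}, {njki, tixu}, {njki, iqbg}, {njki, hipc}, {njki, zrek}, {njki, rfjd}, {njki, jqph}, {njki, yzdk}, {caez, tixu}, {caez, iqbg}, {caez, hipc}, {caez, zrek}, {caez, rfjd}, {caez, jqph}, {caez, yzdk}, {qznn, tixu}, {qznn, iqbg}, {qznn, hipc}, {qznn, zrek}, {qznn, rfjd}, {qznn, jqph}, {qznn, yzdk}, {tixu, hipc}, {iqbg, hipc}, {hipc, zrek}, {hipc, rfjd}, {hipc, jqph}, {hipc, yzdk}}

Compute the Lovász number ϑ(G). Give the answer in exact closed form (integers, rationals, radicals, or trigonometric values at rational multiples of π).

6

N(fplz) = {qsvf, ogtc, tixu, iqbg, hipc, zrek, rfjd, jqph, yzdk}, |N(fplz)| = 9.
deg(ogtc) = 12; N(ogtc) = {fplz, duaz, locd, njki, caez, qznn, tixu, iqbg, zrek, rfjd, jqph, yzdk}.
N(locd) = {qsvf, ogtc, tixu, iqbg, hipc, zrek, rfjd, jqph, yzdk}, |N(locd)| = 9.
Vertex tixu has 9 neighbors: fplz, qsvf, duaz, ogtc, locd, njki, caez, qznn, hipc.
G = K_{6,6,3}: α = 6 = χ(Ḡ), so ϑ = 6.
≈ 6.00000 (to 5 d.p.).
6 ≤ 6 ≤ 6: collapsed.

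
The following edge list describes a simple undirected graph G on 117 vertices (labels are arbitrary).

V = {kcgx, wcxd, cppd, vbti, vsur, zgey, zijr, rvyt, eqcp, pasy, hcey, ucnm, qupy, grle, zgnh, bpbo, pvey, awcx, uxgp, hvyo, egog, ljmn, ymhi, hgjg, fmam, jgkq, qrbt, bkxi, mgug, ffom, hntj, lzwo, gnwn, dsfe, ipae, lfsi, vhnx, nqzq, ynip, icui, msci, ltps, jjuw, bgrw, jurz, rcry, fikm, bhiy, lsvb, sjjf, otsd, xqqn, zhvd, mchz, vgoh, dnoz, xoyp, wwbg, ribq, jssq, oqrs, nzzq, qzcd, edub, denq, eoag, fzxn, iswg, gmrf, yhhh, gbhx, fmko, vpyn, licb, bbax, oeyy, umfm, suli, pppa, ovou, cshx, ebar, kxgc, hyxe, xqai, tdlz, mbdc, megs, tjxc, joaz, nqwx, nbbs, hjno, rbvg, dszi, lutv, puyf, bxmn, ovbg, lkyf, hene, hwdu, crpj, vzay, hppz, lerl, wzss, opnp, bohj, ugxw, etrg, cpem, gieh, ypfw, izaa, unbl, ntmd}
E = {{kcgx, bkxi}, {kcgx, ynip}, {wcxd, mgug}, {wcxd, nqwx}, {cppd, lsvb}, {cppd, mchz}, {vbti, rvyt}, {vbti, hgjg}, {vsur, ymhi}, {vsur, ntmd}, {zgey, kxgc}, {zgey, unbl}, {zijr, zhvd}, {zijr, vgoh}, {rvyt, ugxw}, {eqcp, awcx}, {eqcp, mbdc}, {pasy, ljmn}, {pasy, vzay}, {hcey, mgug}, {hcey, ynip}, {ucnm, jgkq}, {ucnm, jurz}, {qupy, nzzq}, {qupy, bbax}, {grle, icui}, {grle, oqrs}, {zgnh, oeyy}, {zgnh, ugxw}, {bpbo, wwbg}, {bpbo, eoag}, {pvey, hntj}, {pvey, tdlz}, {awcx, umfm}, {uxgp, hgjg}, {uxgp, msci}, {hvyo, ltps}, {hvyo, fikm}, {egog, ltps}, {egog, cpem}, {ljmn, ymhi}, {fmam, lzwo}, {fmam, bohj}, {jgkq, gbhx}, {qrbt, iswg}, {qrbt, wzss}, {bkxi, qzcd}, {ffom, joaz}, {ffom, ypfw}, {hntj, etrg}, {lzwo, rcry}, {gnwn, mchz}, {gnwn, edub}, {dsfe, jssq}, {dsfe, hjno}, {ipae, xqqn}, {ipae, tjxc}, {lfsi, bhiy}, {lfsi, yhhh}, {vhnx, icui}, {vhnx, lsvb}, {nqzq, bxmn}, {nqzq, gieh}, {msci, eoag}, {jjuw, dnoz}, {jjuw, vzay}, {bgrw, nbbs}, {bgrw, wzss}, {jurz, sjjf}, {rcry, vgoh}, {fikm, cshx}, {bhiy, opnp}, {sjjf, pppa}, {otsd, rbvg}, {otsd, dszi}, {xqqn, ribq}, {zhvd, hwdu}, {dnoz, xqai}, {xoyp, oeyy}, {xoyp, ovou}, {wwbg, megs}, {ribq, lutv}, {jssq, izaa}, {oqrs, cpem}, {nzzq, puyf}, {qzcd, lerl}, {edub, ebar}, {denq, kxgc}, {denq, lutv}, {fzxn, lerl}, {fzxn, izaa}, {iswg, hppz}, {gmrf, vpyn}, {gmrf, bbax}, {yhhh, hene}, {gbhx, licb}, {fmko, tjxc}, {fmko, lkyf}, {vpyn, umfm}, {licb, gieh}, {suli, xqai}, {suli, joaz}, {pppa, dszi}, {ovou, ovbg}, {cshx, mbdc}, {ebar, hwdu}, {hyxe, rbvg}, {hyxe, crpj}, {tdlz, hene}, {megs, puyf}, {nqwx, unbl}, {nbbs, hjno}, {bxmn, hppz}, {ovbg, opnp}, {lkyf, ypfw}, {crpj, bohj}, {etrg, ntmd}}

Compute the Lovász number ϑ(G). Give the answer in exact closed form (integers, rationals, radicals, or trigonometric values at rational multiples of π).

N(mbdc) = {eqcp, cshx}, |N(mbdc)| = 2.
N(lfsi) = {bhiy, yhhh}, |N(lfsi)| = 2.
Vertex jurz has 2 neighbors: ucnm, sjjf.
deg(izaa) = 2; N(izaa) = {jssq, fzxn}.
2-regular, N=117; connected 2-regular on 117 ⇒ C_{117}.
The 59 distinct eigenvalues: [2.0, 1.99712, 1.98848, 1.9741, 1.95403, 1.92833, 1.89707, 1.86034, 1.81825, 1.77091, 1.71847, 1.66107, 1.59889, 1.53209, 1.46087, 1.38545, 1.30603, 1.22284, 1.13613, 1.04614, 0.95314, 0.85739, 0.75916, 0.65875, 0.55643, 0.45252, 0.3473, 0.24107, 0.13416, 0.02685, -0.08053, -0.18768, -0.29429, -0.40005, -0.50466, -0.60781, -0.70921, -0.80856, -0.90559, -1.0, -1.09153, -1.17991, -1.26489, -1.34622, -1.42367, -1.49702, -1.56605, -1.63057, -1.69038, -1.74532, -1.79523, -1.83996, -1.87939, -1.91339, -1.94188, -1.96478, -1.982, -1.99351, -1.99928].
λ_max=2, λ_min=-2*cos(pi/117); ϑ = −117·λ_min/(λ_max−λ_min) = 117*cos(pi/117)/(cos(pi/117) + 1).
= 58.489454… (decimal).
58 ≤ 117*cos(pi/117)/(cos(pi/117) + 1) ≤ 59: both strict.

117*cos(pi/117)/(cos(pi/117) + 1)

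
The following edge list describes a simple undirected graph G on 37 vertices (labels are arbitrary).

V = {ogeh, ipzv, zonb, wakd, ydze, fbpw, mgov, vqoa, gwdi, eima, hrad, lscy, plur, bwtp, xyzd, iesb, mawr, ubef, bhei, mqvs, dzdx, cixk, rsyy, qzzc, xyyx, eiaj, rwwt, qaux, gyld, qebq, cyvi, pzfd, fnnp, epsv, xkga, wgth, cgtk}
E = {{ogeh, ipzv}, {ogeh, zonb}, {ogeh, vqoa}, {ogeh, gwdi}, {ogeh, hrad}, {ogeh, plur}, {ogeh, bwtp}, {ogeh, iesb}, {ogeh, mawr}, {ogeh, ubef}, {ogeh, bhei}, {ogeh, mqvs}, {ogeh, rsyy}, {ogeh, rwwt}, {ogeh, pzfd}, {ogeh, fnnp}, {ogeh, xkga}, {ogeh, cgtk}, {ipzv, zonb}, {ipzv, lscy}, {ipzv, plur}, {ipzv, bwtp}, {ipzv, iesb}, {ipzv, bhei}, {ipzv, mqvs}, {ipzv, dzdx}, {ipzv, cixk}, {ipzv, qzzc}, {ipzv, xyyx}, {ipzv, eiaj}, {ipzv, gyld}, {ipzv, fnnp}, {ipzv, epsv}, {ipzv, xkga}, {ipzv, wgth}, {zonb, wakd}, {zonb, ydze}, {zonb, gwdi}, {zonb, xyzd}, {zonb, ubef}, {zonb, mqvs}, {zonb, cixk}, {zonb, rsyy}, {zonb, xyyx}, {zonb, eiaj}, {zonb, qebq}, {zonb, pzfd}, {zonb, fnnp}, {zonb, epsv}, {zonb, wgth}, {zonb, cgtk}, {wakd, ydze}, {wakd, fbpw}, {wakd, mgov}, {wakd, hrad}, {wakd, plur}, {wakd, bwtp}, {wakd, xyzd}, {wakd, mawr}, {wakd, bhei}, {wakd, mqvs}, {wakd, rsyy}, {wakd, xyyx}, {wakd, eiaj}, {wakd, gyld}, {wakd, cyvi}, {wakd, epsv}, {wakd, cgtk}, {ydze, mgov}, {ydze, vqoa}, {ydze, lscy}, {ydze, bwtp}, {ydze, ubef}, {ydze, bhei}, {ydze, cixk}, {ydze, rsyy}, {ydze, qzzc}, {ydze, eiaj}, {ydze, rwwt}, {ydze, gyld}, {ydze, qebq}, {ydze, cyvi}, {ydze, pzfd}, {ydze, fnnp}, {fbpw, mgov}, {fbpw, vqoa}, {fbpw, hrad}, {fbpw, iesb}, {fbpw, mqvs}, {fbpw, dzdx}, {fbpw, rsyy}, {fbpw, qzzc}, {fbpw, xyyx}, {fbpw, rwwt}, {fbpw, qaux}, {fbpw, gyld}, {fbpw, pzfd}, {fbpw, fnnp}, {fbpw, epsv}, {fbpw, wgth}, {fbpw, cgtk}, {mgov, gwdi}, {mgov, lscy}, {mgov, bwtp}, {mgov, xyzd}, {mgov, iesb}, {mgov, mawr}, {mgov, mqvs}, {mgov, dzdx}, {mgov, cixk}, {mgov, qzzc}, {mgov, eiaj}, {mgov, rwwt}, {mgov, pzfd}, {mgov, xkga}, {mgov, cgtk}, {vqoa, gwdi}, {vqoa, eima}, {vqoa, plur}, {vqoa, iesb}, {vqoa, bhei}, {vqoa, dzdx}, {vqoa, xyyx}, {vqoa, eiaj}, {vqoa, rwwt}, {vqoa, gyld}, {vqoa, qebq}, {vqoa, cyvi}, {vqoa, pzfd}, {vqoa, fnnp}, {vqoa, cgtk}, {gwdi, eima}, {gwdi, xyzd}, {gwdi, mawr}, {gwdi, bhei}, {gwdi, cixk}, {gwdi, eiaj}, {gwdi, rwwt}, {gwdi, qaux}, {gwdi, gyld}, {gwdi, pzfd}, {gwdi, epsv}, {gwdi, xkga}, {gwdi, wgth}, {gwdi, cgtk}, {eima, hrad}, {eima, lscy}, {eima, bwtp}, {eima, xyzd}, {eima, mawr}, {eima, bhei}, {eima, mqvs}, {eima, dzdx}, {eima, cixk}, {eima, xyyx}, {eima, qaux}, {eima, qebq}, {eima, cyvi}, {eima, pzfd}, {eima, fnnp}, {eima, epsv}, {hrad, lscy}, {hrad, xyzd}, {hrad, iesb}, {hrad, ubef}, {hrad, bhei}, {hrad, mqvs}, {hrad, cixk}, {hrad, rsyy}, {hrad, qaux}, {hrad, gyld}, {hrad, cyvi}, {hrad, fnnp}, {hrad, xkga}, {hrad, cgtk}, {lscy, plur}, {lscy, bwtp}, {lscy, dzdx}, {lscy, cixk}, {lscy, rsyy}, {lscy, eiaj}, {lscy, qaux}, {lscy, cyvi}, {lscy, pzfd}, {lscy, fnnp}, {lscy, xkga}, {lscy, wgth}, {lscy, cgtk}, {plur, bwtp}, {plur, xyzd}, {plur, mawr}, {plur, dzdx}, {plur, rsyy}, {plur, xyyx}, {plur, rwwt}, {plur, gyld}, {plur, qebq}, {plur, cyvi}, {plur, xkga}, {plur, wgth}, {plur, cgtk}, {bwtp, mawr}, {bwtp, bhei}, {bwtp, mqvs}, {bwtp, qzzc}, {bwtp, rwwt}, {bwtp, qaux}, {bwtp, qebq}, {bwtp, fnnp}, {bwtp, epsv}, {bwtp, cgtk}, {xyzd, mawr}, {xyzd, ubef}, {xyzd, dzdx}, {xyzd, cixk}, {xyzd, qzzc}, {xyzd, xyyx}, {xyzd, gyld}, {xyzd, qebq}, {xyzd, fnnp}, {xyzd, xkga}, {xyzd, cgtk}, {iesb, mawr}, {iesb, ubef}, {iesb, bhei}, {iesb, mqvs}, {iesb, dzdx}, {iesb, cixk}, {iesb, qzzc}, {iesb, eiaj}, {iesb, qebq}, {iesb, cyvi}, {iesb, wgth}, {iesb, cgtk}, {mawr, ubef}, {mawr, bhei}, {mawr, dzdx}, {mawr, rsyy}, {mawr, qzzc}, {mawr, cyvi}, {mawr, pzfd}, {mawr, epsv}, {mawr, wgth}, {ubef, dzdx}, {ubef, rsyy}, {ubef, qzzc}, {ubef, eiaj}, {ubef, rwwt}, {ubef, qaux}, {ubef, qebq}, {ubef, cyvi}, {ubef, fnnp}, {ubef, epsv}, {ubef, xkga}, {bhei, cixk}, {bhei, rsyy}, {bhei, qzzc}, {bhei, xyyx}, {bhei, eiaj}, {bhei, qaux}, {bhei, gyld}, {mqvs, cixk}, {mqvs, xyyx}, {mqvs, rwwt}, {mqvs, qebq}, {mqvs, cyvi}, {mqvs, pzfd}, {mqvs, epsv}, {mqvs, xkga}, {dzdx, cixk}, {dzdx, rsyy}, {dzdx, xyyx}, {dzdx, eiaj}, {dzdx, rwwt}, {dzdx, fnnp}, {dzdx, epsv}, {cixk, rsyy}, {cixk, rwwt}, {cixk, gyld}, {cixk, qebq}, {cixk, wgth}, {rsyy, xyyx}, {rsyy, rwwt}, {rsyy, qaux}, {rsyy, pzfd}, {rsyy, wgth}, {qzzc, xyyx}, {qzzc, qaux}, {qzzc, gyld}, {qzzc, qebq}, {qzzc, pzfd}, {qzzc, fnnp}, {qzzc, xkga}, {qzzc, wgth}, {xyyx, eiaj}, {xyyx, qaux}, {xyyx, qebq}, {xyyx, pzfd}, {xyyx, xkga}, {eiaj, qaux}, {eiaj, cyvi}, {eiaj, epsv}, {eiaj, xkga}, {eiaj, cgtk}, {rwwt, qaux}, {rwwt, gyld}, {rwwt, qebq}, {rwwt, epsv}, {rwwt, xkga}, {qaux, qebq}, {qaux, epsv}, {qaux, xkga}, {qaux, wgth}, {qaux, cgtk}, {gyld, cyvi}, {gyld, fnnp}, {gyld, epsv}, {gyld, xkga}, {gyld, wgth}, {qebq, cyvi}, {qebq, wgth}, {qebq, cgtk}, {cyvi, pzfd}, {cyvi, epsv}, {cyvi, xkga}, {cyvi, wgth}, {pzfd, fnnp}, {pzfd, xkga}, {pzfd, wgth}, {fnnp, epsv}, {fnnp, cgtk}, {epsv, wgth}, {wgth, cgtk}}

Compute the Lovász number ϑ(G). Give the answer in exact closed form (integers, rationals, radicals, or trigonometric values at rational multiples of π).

Vertex rwwt has 18 neighbors: ogeh, ydze, fbpw, mgov, vqoa, gwdi, plur, bwtp, ubef, mqvs, dzdx, cixk, rsyy, qaux, gyld, qebq, epsv, xkga.
deg(qzzc) = 18; N(qzzc) = {ipzv, ydze, fbpw, mgov, bwtp, xyzd, iesb, mawr, ubef, bhei, xyyx, qaux, gyld, qebq, pzfd, fnnp, xkga, wgth}.
deg(epsv) = 18; N(epsv) = {ipzv, zonb, wakd, fbpw, gwdi, eima, bwtp, mawr, ubef, mqvs, dzdx, eiaj, rwwt, qaux, gyld, cyvi, fnnp, wgth}.
Vertex zonb has 18 neighbors: ogeh, ipzv, wakd, ydze, gwdi, xyzd, ubef, mqvs, cixk, rsyy, xyyx, eiaj, qebq, pzfd, fnnp, epsv, wgth, cgtk.
37-vertex 18-regular graph: Paley(37): SR with (k,λ,μ)=(18,8,9).
The 3 distinct eigenvalues: [18.0, 2.541381, -3.541381].
ϑ = −N·λ_min/(λ_max−λ_min) = −37·(-sqrt(37)/2 - 1/2)/(18−(-sqrt(37)/2 - 1/2)) = sqrt(37).
≈ 6.0828 (to 4 d.p.).

sqrt(37)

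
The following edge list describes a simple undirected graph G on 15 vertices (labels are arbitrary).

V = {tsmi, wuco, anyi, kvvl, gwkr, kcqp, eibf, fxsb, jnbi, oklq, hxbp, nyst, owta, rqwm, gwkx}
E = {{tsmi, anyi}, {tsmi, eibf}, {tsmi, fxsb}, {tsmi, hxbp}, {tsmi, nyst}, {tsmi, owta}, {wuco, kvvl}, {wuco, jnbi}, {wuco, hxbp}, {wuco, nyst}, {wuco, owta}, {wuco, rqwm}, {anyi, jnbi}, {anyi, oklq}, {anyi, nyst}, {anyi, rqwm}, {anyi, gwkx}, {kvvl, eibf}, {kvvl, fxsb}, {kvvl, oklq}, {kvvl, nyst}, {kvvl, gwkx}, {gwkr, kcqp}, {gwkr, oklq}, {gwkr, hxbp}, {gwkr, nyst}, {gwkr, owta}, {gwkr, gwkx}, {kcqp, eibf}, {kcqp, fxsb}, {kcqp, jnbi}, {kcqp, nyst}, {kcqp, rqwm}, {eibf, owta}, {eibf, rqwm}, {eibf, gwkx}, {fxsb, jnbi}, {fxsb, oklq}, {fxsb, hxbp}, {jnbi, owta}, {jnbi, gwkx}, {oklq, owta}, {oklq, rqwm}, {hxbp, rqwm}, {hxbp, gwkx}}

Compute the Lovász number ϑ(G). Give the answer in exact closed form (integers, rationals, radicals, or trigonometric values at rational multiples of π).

deg(fxsb) = 6; N(fxsb) = {tsmi, kvvl, kcqp, jnbi, oklq, hxbp}.
N(gwkx) = {anyi, kvvl, gwkr, eibf, jnbi, hxbp}, |N(gwkx)| = 6.
deg(oklq) = 6; N(oklq) = {anyi, kvvl, gwkr, fxsb, owta, rqwm}.
N(kvvl) = {wuco, eibf, fxsb, oklq, nyst, gwkx}, |N(kvvl)| = 6.
Regular of degree 6 on 15 vertices: this is K(6,2), the Kneser graph.
A has 3 distinct eigenvalues ≈ [6.0, 1.0, -3.0].
λ_max=6, λ_min=-3; ϑ = −15·λ_min/(λ_max−λ_min) = 5.
≈ 5.0000000 (to 7 d.p.).

5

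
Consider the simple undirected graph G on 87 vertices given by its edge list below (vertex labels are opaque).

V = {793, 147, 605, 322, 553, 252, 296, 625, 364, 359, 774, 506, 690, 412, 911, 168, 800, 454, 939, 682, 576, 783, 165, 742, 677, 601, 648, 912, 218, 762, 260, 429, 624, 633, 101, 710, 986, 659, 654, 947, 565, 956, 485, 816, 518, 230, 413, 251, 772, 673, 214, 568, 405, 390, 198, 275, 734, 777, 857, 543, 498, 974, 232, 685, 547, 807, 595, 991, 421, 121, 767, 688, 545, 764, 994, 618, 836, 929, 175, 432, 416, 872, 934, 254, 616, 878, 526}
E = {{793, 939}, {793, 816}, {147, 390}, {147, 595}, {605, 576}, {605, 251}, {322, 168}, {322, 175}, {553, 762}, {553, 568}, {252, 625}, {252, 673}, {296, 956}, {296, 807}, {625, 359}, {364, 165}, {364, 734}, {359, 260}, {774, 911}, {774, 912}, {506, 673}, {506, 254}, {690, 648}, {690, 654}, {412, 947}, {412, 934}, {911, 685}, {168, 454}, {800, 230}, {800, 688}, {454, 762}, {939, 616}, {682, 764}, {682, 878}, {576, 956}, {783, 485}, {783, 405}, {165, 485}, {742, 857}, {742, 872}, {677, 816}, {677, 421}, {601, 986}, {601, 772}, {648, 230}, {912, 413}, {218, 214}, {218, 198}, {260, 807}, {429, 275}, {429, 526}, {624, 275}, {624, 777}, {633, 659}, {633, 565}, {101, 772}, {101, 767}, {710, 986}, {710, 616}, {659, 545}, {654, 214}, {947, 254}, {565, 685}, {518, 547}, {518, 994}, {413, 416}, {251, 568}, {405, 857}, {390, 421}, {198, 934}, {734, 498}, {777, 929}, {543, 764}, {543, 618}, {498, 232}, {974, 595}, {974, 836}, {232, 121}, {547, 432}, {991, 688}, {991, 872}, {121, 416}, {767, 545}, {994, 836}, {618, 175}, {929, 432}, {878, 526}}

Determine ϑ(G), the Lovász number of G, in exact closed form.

87*cos(pi/87)/(cos(pi/87) + 1)

Vertex 857 has 2 neighbors: 742, 405.
deg(526) = 2; N(526) = {429, 878}.
deg(872) = 2; N(872) = {742, 991}.
Vertex 214 has 2 neighbors: 218, 654.
2-regular, N=87; this is C_{87}, the 87-cycle.
The 44 distinct eigenvalues: [2.0, 1.995, 1.979, 1.953, 1.917, 1.871, 1.815, 1.75, 1.675, 1.592, 1.501, 1.401, 1.295, 1.181, 1.062, 0.937, 0.807, 0.673, 0.535, 0.395, 0.252, 0.108, -0.036, -0.18, -0.324, -0.465, -0.604, -0.74, -0.872, -1.0, -1.122, -1.239, -1.349, -1.452, -1.547, -1.635, -1.714, -1.784, -1.844, -1.895, -1.936, -1.967, -1.988, -1.999].
λ_max=2, λ_min=-2*cos(pi/87); ϑ = −87·λ_min/(λ_max−λ_min) = 87*cos(pi/87)/(cos(pi/87) + 1).
ϑ(G) ≈ 43.4858.
Sandwich: α(G)=43 ≤ ϑ(G)=87*cos(pi/87)/(cos(pi/87) + 1) ≤ χ(Ḡ)=44 (both strict).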